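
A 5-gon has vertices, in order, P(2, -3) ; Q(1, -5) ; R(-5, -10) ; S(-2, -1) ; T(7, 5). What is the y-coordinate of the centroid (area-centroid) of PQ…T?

Apply the shoelace formula. First the cross-terms c_i = x_i·y_{i+1} − x_{i+1}·y_i:
  -7, -35, -15, -3, -31  ⇒  2A = -91, A = -45.5.
Then Σ (y_i + y_{i+1})·c_i = 672, so ȳ = 672 / (6·(-45.5)) = -32/13.

-32/13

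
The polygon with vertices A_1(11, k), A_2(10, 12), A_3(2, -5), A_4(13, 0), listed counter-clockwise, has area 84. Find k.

15

The doubled signed area Σ (x_i y_{i+1} − x_{i+1} y_i) is linear in k.
With k=0 it equals 123; the coefficient of k is 3 (from the two edges through A_1).
So 3·k + 123 = 2·84 = 168 ⇒ k = 15.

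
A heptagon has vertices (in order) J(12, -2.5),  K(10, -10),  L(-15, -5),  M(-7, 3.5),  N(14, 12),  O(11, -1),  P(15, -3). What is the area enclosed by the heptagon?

J→K: (12)(-10) − (10)(-2.5) = -95
K→L: (10)(-5) − (-15)(-10) = -200
L→M: (-15)(3.5) − (-7)(-5) = -87.5
M→N: (-7)(12) − (14)(3.5) = -133
N→O: (14)(-1) − (11)(12) = -146
O→P: (11)(-3) − (15)(-1) = -18
P→J: (15)(-2.5) − (12)(-3) = -1.5
Σ = -681
Area = |Σ|/2 = 340.5.

340.5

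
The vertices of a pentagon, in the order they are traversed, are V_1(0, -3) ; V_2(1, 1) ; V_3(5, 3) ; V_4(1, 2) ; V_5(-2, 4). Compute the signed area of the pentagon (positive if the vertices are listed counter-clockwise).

11

Apply Gauss's area formula: 2A = Σ (x_i·y_{i+1} − x_{i+1}·y_i), indices taken mod 5.
Σ = (3) + (-2) + (7) + (8) + (6) = 22
Signed area = Σ/2 = 11 (positive ⇒ counter-clockwise traversal).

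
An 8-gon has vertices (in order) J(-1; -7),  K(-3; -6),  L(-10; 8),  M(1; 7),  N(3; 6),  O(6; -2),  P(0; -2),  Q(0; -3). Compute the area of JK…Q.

124.5

Apply the shoelace (surveyor's) formula: 2A = Σ (x_i·y_{i+1} − x_{i+1}·y_i), indices taken mod 8.
Cross-terms: -15, -84, -78, -15, -42, -12, 0, -3  ⇒  Σ = -249
Area = |Σ|/2 = 124.5.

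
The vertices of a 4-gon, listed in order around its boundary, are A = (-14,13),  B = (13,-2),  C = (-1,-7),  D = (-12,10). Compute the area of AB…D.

172

Apply the shoelace formula: 2A = Σ (x_i·y_{i+1} − x_{i+1}·y_i), indices taken mod 4.
Σ = (-141) + (-93) + (-94) + (-16) = -344
Area = |Σ|/2 = 172.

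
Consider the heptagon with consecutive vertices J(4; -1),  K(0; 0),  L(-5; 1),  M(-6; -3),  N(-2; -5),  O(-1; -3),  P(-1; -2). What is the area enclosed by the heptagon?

J→K: (4)(0) − (0)(-1) = 0
K→L: (0)(1) − (-5)(0) = 0
L→M: (-5)(-3) − (-6)(1) = 21
M→N: (-6)(-5) − (-2)(-3) = 24
N→O: (-2)(-3) − (-1)(-5) = 1
O→P: (-1)(-2) − (-1)(-3) = -1
P→J: (-1)(-1) − (4)(-2) = 9
Σ = 54
Area = |Σ|/2 = 27.

27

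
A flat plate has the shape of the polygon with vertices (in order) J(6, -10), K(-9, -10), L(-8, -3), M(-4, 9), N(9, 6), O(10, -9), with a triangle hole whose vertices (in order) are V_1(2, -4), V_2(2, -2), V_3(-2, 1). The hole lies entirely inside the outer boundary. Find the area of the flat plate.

285.5

Outer boundary:
Apply the shoelace (surveyor's) formula: 2A = Σ (x_i·y_{i+1} − x_{i+1}·y_i), indices taken mod 6.
Σ = (-150) + (-53) + (-84) + (-105) + (-141) + (-46) = -579
Area = |Σ|/2 = 289.5.
Hole:
V_1→V_2: (2)(-2) − (2)(-4) = 4
V_2→V_3: (2)(1) − (-2)(-2) = -2
V_3→V_1: (-2)(-4) − (2)(1) = 6
Σ = 8
Area = |Σ|/2 = 4.
Net area = 289.5 − 4 = 285.5.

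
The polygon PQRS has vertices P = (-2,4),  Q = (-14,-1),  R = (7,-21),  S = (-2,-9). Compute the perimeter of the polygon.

70

|PQ| = √((-12)² + (-5)²) = √169 = 13
|QR| = √((21)² + (-20)²) = √841 = 29
|RS| = √((-9)² + (12)²) = √225 = 15
|SP| = √((0)² + (13)²) = √169 = 13
Perimeter = 13 + 29 + 15 + 13 = 70.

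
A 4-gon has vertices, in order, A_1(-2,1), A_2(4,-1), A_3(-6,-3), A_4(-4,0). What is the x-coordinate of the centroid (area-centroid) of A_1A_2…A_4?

-44/27

Apply the surveyor's formula. First the cross-terms c_i = x_i·y_{i+1} − x_{i+1}·y_i:
  -2, -18, -12, -4  ⇒  2A = -36, A = -18.
Then Σ (x_i + x_{i+1})·c_i = 176, so x̄ = 176 / (6·(-18)) = -44/27.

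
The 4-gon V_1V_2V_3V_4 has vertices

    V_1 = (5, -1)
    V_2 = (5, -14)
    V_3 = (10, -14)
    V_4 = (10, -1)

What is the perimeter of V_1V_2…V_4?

|V_1V_2| = √((0)² + (-13)²) = √169 = 13
|V_2V_3| = √((5)² + (0)²) = √25 = 5
|V_3V_4| = √((0)² + (13)²) = √169 = 13
|V_4V_1| = √((-5)² + (0)²) = √25 = 5
Perimeter = 13 + 5 + 13 + 5 = 36.

36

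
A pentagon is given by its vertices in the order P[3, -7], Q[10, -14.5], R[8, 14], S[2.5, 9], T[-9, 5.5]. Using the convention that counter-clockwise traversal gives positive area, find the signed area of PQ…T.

230.375

Cross-terms: 26.5, 256, 37, 94.75, 46.5  ⇒  Σ = 460.75
Signed area = Σ/2 = 230.375 (positive ⇒ counter-clockwise traversal).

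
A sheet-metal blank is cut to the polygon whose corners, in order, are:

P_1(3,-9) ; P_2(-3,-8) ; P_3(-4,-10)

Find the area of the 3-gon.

Σ = (-51) + (-2) + (66) = 13
Area = |Σ|/2 = 6.5.

6.5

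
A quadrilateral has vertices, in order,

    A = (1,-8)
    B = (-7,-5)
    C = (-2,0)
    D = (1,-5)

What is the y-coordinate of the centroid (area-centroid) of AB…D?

Apply the shoelace (surveyor's) formula. First the cross-terms c_i = x_i·y_{i+1} − x_{i+1}·y_i:
  -61, -10, 10, -3  ⇒  2A = -64, A = -32.
Then Σ (y_i + y_{i+1})·c_i = 832, so ȳ = 832 / (6·(-32)) = -13/3.

-13/3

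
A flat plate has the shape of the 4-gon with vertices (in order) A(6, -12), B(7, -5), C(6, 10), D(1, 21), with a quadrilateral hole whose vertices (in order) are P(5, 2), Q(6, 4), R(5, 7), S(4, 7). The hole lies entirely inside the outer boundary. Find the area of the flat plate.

Outer boundary:
Apply the shoelace (surveyor's) formula: 2A = Σ (x_i·y_{i+1} − x_{i+1}·y_i), indices taken mod 4.
Σ = (54) + (100) + (116) + (-138) = 132
Area = |Σ|/2 = 66.
Hole:
Apply the shoelace formula: 2A = Σ (x_i·y_{i+1} − x_{i+1}·y_i), indices taken mod 4.
Σ = (8) + (22) + (7) + (-27) = 10
Area = |Σ|/2 = 5.
Net area = 66 − 5 = 61.

61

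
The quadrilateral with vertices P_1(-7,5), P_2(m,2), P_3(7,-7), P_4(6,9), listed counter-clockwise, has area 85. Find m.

0

The doubled signed area Σ (x_i y_{i+1} − x_{i+1} y_i) is linear in m.
With m=0 it equals 170; the coefficient of m is -12 (from the two edges through P_2).
So -12·m + 170 = 2·85 = 170 ⇒ m = 0.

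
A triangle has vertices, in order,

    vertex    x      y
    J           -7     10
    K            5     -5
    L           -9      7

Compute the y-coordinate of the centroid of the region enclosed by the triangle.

Apply the shoelace (surveyor's) formula. First the cross-terms c_i = x_i·y_{i+1} − x_{i+1}·y_i:
  -15, -10, -41  ⇒  2A = -66, A = -33.
Then Σ (y_i + y_{i+1})·c_i = -792, so ȳ = -792 / (6·(-33)) = 4.

4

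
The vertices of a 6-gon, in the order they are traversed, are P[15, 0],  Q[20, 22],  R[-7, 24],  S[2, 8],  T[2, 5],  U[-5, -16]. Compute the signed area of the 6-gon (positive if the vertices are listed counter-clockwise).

543.5

P→Q: (15)(22) − (20)(0) = 330
Q→R: (20)(24) − (-7)(22) = 634
R→S: (-7)(8) − (2)(24) = -104
S→T: (2)(5) − (2)(8) = -6
T→U: (2)(-16) − (-5)(5) = -7
U→P: (-5)(0) − (15)(-16) = 240
Σ = 1087
Signed area = Σ/2 = 543.5 (positive ⇒ counter-clockwise traversal).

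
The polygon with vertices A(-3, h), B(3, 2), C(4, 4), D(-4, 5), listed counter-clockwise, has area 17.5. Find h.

Write out the shoelace sum; only the two edges meeting at A involve h:
2·Area = [((-4)·h − (-3)·5) + ((-3)·2 − 3·h)] + 40
       = -7·h + 49 = 35
⇒ h = 2.

2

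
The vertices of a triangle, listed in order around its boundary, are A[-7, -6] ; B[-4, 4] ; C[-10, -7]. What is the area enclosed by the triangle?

Cross-terms: -52, 68, 11  ⇒  Σ = 27
Area = |Σ|/2 = 13.5.

13.5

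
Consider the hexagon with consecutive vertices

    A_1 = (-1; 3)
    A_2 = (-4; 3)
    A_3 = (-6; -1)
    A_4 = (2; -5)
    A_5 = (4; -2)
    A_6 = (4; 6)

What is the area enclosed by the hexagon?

Σ = (9) + (22) + (32) + (16) + (32) + (18) = 129
Area = |Σ|/2 = 64.5.

64.5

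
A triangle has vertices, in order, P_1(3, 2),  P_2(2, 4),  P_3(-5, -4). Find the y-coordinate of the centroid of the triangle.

Apply Gauss's area formula. First the cross-terms c_i = x_i·y_{i+1} − x_{i+1}·y_i:
  8, 12, 2  ⇒  2A = 22, A = 11.
Then Σ (y_i + y_{i+1})·c_i = 44, so ȳ = 44 / (6·11) = 2/3.

2/3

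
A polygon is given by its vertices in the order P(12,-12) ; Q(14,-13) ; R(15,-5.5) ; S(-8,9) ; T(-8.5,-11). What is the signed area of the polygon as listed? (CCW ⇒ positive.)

Apply the shoelace (surveyor's) formula: 2A = Σ (x_i·y_{i+1} − x_{i+1}·y_i), indices taken mod 5.
Σ = (12) + (118) + (91) + (164.5) + (234) = 619.5
Signed area = Σ/2 = 309.75 (positive ⇒ counter-clockwise traversal).

309.75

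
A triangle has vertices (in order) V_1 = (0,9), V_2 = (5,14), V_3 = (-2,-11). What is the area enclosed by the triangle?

45

Σ = (-45) + (-27) + (-18) = -90
Area = |Σ|/2 = 45.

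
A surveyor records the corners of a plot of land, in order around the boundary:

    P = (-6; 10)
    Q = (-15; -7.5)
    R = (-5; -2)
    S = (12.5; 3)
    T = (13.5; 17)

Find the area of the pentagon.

303.25

Apply the shoelace formula: 2A = Σ (x_i·y_{i+1} − x_{i+1}·y_i), indices taken mod 5.
P→Q: (-6)(-7.5) − (-15)(10) = 195
Q→R: (-15)(-2) − (-5)(-7.5) = -7.5
R→S: (-5)(3) − (12.5)(-2) = 10
S→T: (12.5)(17) − (13.5)(3) = 172
T→P: (13.5)(10) − (-6)(17) = 237
Σ = 606.5
Area = |Σ|/2 = 303.25.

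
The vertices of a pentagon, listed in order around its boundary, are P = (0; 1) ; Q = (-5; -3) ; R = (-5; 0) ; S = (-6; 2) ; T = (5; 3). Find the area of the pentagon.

Apply Gauss's area formula: 2A = Σ (x_i·y_{i+1} − x_{i+1}·y_i), indices taken mod 5.
Σ = (5) + (-15) + (-10) + (-28) + (5) = -43
Area = |Σ|/2 = 21.5.

21.5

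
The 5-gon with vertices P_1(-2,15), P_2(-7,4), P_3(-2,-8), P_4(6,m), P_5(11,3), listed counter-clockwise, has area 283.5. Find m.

The doubled signed area Σ (x_i y_{i+1} − x_{i+1} y_i) is linear in m.
With m=0 it equals 398; the coefficient of m is -13 (from the two edges through P_4).
So -13·m + 398 = 2·283.5 = 567 ⇒ m = -13.

-13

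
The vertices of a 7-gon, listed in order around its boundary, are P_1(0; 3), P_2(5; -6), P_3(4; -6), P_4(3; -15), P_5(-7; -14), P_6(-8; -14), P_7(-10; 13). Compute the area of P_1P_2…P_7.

249

Apply the shoelace formula: 2A = Σ (x_i·y_{i+1} − x_{i+1}·y_i), indices taken mod 7.
Cross-terms: -15, -6, -42, -147, -14, -244, -30  ⇒  Σ = -498
Area = |Σ|/2 = 249.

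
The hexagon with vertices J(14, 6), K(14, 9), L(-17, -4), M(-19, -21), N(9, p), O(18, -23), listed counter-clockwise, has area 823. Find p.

-22

The doubled signed area Σ (x_i y_{i+1} − x_{i+1} y_i) is linear in p.
With p=0 it equals 832; the coefficient of p is -37 (from the two edges through N).
So -37·p + 832 = 2·823 = 1646 ⇒ p = -22.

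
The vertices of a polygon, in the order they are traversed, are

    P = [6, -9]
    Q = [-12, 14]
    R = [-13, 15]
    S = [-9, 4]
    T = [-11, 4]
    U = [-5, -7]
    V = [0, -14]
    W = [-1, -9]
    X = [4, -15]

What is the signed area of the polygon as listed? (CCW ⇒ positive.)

163.5

Apply the surveyor's formula: 2A = Σ (x_i·y_{i+1} − x_{i+1}·y_i), indices taken mod 9.
Σ = (-24) + (2) + (83) + (8) + (97) + (70) + (-14) + (51) + (54) = 327
Signed area = Σ/2 = 163.5 (positive ⇒ counter-clockwise traversal).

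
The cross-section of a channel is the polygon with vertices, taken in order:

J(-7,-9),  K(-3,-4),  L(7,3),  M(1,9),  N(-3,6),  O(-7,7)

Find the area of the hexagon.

Σ = (1) + (19) + (60) + (33) + (21) + (112) = 246
Area = |Σ|/2 = 123.

123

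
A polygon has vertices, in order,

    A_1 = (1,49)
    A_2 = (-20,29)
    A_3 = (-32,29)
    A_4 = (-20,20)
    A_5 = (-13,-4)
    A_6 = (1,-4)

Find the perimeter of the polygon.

|A_1A_2| = √((-21)² + (-20)²) = √841 = 29
|A_2A_3| = √((-12)² + (0)²) = √144 = 12
|A_3A_4| = √((12)² + (-9)²) = √225 = 15
|A_4A_5| = √((7)² + (-24)²) = √625 = 25
|A_5A_6| = √((14)² + (0)²) = √196 = 14
|A_6A_1| = √((0)² + (53)²) = √2809 = 53
Perimeter = 29 + 12 + 15 + 25 + 14 + 53 = 148.

148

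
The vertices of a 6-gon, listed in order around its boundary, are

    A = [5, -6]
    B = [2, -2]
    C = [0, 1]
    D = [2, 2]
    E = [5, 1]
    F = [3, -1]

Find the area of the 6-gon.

13.5

Apply the shoelace formula: 2A = Σ (x_i·y_{i+1} − x_{i+1}·y_i), indices taken mod 6.
Σ = (2) + (2) + (-2) + (-8) + (-8) + (-13) = -27
Area = |Σ|/2 = 13.5.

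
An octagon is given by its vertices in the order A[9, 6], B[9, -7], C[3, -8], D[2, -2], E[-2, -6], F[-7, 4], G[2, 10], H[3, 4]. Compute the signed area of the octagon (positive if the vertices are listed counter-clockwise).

-171

Σ = (-117) + (-51) + (10) + (-16) + (-50) + (-78) + (-22) + (-18) = -342
Signed area = Σ/2 = -171 (negative ⇒ clockwise traversal).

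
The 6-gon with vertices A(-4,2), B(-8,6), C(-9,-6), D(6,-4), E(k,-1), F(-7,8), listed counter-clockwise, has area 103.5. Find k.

The doubled signed area Σ (x_i y_{i+1} − x_{i+1} y_i) is linear in k.
With k=0 it equals 171; the coefficient of k is 12 (from the two edges through E).
So 12·k + 171 = 2·103.5 = 207 ⇒ k = 3.

3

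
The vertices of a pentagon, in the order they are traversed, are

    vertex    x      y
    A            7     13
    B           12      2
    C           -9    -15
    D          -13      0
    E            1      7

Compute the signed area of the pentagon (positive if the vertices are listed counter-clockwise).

Apply Gauss's area formula: 2A = Σ (x_i·y_{i+1} − x_{i+1}·y_i), indices taken mod 5.
Σ = (-142) + (-162) + (-195) + (-91) + (-36) = -626
Signed area = Σ/2 = -313 (negative ⇒ clockwise traversal).

-313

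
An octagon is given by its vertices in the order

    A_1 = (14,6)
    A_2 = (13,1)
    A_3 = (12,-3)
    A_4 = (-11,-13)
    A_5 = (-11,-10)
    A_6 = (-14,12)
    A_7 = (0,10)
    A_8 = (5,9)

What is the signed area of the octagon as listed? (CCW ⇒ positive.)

Apply the surveyor's formula: 2A = Σ (x_i·y_{i+1} − x_{i+1}·y_i), indices taken mod 8.
Cross-terms: -64, -51, -189, -33, -272, -140, -50, -96  ⇒  Σ = -895
Signed area = Σ/2 = -447.5 (negative ⇒ clockwise traversal).

-447.5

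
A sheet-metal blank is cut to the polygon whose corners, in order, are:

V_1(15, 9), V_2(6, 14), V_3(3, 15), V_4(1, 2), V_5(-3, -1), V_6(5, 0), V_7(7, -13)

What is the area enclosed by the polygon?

Cross-terms: 156, 48, -9, 5, 5, -65, 258  ⇒  Σ = 398
Area = |Σ|/2 = 199.

199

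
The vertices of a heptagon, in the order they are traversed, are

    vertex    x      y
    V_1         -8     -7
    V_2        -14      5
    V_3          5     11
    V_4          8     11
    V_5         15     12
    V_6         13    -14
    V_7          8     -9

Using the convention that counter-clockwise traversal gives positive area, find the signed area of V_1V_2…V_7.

-459

Apply the shoelace (surveyor's) formula: 2A = Σ (x_i·y_{i+1} − x_{i+1}·y_i), indices taken mod 7.
Cross-terms: -138, -179, -33, -69, -366, -5, -128  ⇒  Σ = -918
Signed area = Σ/2 = -459 (negative ⇒ clockwise traversal).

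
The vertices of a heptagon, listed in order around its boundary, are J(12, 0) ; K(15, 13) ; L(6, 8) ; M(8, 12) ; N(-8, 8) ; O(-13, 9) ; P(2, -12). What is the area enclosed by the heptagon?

Apply the surveyor's formula: 2A = Σ (x_i·y_{i+1} − x_{i+1}·y_i), indices taken mod 7.
Cross-terms: 156, 42, 8, 160, 32, 138, 144  ⇒  Σ = 680
Area = |Σ|/2 = 340.

340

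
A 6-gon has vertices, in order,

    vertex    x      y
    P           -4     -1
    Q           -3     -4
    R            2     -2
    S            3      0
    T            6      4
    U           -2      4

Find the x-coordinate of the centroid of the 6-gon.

53/285

Apply the shoelace (surveyor's) formula. First the cross-terms c_i = x_i·y_{i+1} − x_{i+1}·y_i:
  13, 14, 6, 12, 32, 18  ⇒  2A = 95, A = 47.5.
Then Σ (x_i + x_{i+1})·c_i = 53, so x̄ = 53 / (6·47.5) = 53/285.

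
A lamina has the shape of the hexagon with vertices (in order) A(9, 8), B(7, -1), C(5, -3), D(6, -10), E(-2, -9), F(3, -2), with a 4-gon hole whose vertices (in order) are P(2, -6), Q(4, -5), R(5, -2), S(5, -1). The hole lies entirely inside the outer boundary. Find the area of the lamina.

Outer boundary:
Apply the surveyor's formula: 2A = Σ (x_i·y_{i+1} − x_{i+1}·y_i), indices taken mod 6.
Σ = (-65) + (-16) + (-32) + (-74) + (31) + (42) = -114
Area = |Σ|/2 = 57.
Hole:
Apply the shoelace formula: 2A = Σ (x_i·y_{i+1} − x_{i+1}·y_i), indices taken mod 4.
Σ = (14) + (17) + (5) + (-28) = 8
Area = |Σ|/2 = 4.
Net area = 57 − 4 = 53.

53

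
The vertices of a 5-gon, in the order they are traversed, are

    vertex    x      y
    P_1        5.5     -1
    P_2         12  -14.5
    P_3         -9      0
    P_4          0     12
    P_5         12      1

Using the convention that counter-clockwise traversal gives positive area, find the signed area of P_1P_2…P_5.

Apply the shoelace (surveyor's) formula: 2A = Σ (x_i·y_{i+1} − x_{i+1}·y_i), indices taken mod 5.
Σ = (-67.75) + (-130.5) + (-108) + (-144) + (-17.5) = -467.75
Signed area = Σ/2 = -233.875 (negative ⇒ clockwise traversal).

-233.875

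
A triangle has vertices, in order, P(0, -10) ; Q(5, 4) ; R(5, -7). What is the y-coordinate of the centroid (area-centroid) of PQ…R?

-13/3

Apply Gauss's area formula. First the cross-terms c_i = x_i·y_{i+1} − x_{i+1}·y_i:
  50, -55, -50  ⇒  2A = -55, A = -27.5.
Then Σ (y_i + y_{i+1})·c_i = 715, so ȳ = 715 / (6·(-27.5)) = -13/3.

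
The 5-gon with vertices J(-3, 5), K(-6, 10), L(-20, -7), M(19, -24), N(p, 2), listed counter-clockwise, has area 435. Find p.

-1

The doubled signed area Σ (x_i y_{i+1} − x_{i+1} y_i) is linear in p.
With p=0 it equals 899; the coefficient of p is 29 (from the two edges through N).
So 29·p + 899 = 2·435 = 870 ⇒ p = -1.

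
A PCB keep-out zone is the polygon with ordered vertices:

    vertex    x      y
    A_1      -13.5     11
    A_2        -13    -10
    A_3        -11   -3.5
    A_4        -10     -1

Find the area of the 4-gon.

Σ = (278) + (-64.5) + (-24) + (-123.5) = 66
Area = |Σ|/2 = 33.

33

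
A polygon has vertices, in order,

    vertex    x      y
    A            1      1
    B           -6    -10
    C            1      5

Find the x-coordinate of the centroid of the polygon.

-4/3

Apply the shoelace (surveyor's) formula. First the cross-terms c_i = x_i·y_{i+1} − x_{i+1}·y_i:
  -4, -20, -4  ⇒  2A = -28, A = -14.
Then Σ (x_i + x_{i+1})·c_i = 112, so x̄ = 112 / (6·(-14)) = -4/3.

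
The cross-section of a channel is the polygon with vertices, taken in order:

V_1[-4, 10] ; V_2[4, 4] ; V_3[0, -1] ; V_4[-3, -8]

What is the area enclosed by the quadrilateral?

Apply Gauss's area formula: 2A = Σ (x_i·y_{i+1} − x_{i+1}·y_i), indices taken mod 4.
Σ = (-56) + (-4) + (-3) + (-62) = -125
Area = |Σ|/2 = 62.5.

62.5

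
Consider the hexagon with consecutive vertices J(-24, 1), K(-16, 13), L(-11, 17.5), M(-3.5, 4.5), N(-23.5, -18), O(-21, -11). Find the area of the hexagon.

328.5

Apply the surveyor's formula: 2A = Σ (x_i·y_{i+1} − x_{i+1}·y_i), indices taken mod 6.
Cross-terms: -296, -137, 11.75, 168.75, -119.5, -285  ⇒  Σ = -657
Area = |Σ|/2 = 328.5.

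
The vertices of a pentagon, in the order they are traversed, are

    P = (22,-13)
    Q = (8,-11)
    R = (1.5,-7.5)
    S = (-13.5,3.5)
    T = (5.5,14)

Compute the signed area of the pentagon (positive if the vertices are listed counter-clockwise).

Cross-terms: -138, -43.5, -96, -208.25, -379.5  ⇒  Σ = -865.25
Signed area = Σ/2 = -432.625 (negative ⇒ clockwise traversal).

-432.625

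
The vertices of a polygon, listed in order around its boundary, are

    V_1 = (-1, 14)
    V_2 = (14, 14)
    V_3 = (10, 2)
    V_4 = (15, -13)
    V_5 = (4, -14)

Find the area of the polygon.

299

Apply the shoelace (surveyor's) formula: 2A = Σ (x_i·y_{i+1} − x_{i+1}·y_i), indices taken mod 5.
Cross-terms: -210, -112, -160, -158, 42  ⇒  Σ = -598
Area = |Σ|/2 = 299.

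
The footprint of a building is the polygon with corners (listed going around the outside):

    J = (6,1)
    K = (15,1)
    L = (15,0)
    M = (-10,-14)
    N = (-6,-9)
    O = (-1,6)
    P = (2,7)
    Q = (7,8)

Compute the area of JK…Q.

Apply the shoelace (surveyor's) formula: 2A = Σ (x_i·y_{i+1} − x_{i+1}·y_i), indices taken mod 8.
J→K: (6)(1) − (15)(1) = -9
K→L: (15)(0) − (15)(1) = -15
L→M: (15)(-14) − (-10)(0) = -210
M→N: (-10)(-9) − (-6)(-14) = 6
N→O: (-6)(6) − (-1)(-9) = -45
O→P: (-1)(7) − (2)(6) = -19
P→Q: (2)(8) − (7)(7) = -33
Q→J: (7)(1) − (6)(8) = -41
Σ = -366
Area = |Σ|/2 = 183.

183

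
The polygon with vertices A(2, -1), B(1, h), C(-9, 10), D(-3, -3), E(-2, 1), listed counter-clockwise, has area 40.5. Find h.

2

The doubled signed area Σ (x_i y_{i+1} − x_{i+1} y_i) is linear in h.
With h=0 it equals 59; the coefficient of h is 11 (from the two edges through B).
So 11·h + 59 = 2·40.5 = 81 ⇒ h = 2.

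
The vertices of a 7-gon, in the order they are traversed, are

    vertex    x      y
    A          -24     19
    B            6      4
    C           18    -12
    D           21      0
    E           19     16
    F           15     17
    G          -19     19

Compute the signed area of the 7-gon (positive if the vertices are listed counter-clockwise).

Apply the shoelace formula: 2A = Σ (x_i·y_{i+1} − x_{i+1}·y_i), indices taken mod 7.
Σ = (-210) + (-144) + (252) + (336) + (83) + (608) + (95) = 1020
Signed area = Σ/2 = 510 (positive ⇒ counter-clockwise traversal).

510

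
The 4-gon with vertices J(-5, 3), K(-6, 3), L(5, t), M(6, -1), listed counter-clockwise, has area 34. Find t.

-6

The doubled signed area Σ (x_i y_{i+1} − x_{i+1} y_i) is linear in t.
With t=0 it equals -4; the coefficient of t is -12 (from the two edges through L).
So -12·t + -4 = 2·34 = 68 ⇒ t = -6.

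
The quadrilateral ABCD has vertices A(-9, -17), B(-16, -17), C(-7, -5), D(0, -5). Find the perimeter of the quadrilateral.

|AB| = √((-7)² + (0)²) = √49 = 7
|BC| = √((9)² + (12)²) = √225 = 15
|CD| = √((7)² + (0)²) = √49 = 7
|DA| = √((-9)² + (-12)²) = √225 = 15
Perimeter = 7 + 15 + 7 + 15 = 44.

44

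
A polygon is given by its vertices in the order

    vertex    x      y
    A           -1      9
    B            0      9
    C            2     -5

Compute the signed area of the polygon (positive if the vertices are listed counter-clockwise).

-7

Apply the surveyor's formula: 2A = Σ (x_i·y_{i+1} − x_{i+1}·y_i), indices taken mod 3.
Σ = (-9) + (-18) + (13) = -14
Signed area = Σ/2 = -7 (negative ⇒ clockwise traversal).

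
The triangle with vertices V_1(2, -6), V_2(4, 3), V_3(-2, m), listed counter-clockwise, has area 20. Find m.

-4

The doubled signed area Σ (x_i y_{i+1} − x_{i+1} y_i) is linear in m.
With m=0 it equals 48; the coefficient of m is 2 (from the two edges through V_3).
So 2·m + 48 = 2·20 = 40 ⇒ m = -4.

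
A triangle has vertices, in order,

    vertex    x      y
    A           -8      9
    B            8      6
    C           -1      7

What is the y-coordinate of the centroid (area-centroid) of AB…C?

22/3

Apply the shoelace (surveyor's) formula. First the cross-terms c_i = x_i·y_{i+1} − x_{i+1}·y_i:
  -120, 62, 47  ⇒  2A = -11, A = -5.5.
Then Σ (y_i + y_{i+1})·c_i = -242, so ȳ = -242 / (6·(-5.5)) = 22/3.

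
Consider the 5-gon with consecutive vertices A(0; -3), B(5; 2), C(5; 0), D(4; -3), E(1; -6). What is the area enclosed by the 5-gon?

17

Cross-terms: 15, -10, -15, -21, -3  ⇒  Σ = -34
Area = |Σ|/2 = 17.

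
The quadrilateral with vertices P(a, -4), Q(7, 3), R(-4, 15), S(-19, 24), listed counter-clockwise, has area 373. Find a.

-16

Write out the shoelace sum; only the two edges meeting at P involve a:
2·Area = [((-19)·(-4) − a·24) + (a·3 − 7·(-4))] + 306
       = -21·a + 410 = 746
⇒ a = -16.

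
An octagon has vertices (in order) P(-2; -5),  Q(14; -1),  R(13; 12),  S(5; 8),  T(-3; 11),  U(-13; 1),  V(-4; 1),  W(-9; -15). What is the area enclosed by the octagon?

Apply the shoelace (surveyor's) formula: 2A = Σ (x_i·y_{i+1} − x_{i+1}·y_i), indices taken mod 8.
Σ = (72) + (181) + (44) + (79) + (140) + (-9) + (69) + (15) = 591
Area = |Σ|/2 = 295.5.

295.5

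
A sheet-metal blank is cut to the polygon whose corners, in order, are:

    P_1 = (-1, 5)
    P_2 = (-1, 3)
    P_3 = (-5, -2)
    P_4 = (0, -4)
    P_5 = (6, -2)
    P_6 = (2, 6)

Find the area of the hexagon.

Apply the shoelace (surveyor's) formula: 2A = Σ (x_i·y_{i+1} − x_{i+1}·y_i), indices taken mod 6.
P_1→P_2: (-1)(3) − (-1)(5) = 2
P_2→P_3: (-1)(-2) − (-5)(3) = 17
P_3→P_4: (-5)(-4) − (0)(-2) = 20
P_4→P_5: (0)(-2) − (6)(-4) = 24
P_5→P_6: (6)(6) − (2)(-2) = 40
P_6→P_1: (2)(5) − (-1)(6) = 16
Σ = 119
Area = |Σ|/2 = 59.5.

59.5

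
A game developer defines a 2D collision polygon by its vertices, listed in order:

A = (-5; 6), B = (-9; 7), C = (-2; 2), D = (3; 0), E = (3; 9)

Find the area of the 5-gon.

A→B: (-5)(7) − (-9)(6) = 19
B→C: (-9)(2) − (-2)(7) = -4
C→D: (-2)(0) − (3)(2) = -6
D→E: (3)(9) − (3)(0) = 27
E→A: (3)(6) − (-5)(9) = 63
Σ = 99
Area = |Σ|/2 = 49.5.

49.5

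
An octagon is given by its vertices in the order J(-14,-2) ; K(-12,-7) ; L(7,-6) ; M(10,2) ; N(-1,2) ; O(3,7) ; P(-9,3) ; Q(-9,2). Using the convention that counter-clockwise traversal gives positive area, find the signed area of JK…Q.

Apply the shoelace (surveyor's) formula: 2A = Σ (x_i·y_{i+1} − x_{i+1}·y_i), indices taken mod 8.
Σ = (74) + (121) + (74) + (22) + (-13) + (72) + (9) + (46) = 405
Signed area = Σ/2 = 202.5 (positive ⇒ counter-clockwise traversal).

202.5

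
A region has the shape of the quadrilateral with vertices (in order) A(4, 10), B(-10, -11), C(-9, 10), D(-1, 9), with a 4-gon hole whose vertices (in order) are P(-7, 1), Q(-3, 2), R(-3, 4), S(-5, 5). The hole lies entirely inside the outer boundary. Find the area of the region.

Outer boundary:
Apply Gauss's area formula: 2A = Σ (x_i·y_{i+1} − x_{i+1}·y_i), indices taken mod 4.
A→B: (4)(-11) − (-10)(10) = 56
B→C: (-10)(10) − (-9)(-11) = -199
C→D: (-9)(9) − (-1)(10) = -71
D→A: (-1)(10) − (4)(9) = -46
Σ = -260
Area = |Σ|/2 = 130.
Hole:
Apply the shoelace formula: 2A = Σ (x_i·y_{i+1} − x_{i+1}·y_i), indices taken mod 4.
Σ = (-11) + (-6) + (5) + (30) = 18
Area = |Σ|/2 = 9.
Net area = 130 − 9 = 121.

121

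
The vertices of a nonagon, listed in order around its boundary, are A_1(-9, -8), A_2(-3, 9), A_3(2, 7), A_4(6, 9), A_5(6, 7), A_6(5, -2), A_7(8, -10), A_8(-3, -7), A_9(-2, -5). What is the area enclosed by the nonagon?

Apply the shoelace (surveyor's) formula: 2A = Σ (x_i·y_{i+1} − x_{i+1}·y_i), indices taken mod 9.
A_1→A_2: (-9)(9) − (-3)(-8) = -105
A_2→A_3: (-3)(7) − (2)(9) = -39
A_3→A_4: (2)(9) − (6)(7) = -24
A_4→A_5: (6)(7) − (6)(9) = -12
A_5→A_6: (6)(-2) − (5)(7) = -47
A_6→A_7: (5)(-10) − (8)(-2) = -34
A_7→A_8: (8)(-7) − (-3)(-10) = -86
A_8→A_9: (-3)(-5) − (-2)(-7) = 1
A_9→A_1: (-2)(-8) − (-9)(-5) = -29
Σ = -375
Area = |Σ|/2 = 187.5.

187.5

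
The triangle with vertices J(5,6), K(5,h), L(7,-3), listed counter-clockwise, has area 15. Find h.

Write out the shoelace sum; only the two edges meeting at K involve h:
2·Area = [(5·h − 5·6) + (5·(-3) − 7·h)] + 57
       = -2·h + 12 = 30
⇒ h = -9.

-9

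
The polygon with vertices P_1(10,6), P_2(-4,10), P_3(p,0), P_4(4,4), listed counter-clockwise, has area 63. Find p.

The doubled signed area Σ (x_i y_{i+1} − x_{i+1} y_i) is linear in p.
With p=0 it equals 108; the coefficient of p is -6 (from the two edges through P_3).
So -6·p + 108 = 2·63 = 126 ⇒ p = -3.

-3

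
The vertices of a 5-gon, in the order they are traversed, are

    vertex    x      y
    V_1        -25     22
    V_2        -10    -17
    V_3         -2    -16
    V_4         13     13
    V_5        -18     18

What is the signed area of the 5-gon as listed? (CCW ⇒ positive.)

Apply the shoelace formula: 2A = Σ (x_i·y_{i+1} − x_{i+1}·y_i), indices taken mod 5.
Σ = (645) + (126) + (182) + (468) + (54) = 1475
Signed area = Σ/2 = 737.5 (positive ⇒ counter-clockwise traversal).

737.5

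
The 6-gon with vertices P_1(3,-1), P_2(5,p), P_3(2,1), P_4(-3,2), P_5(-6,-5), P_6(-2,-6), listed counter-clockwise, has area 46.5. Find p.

3

Write out the shoelace sum; only the two edges meeting at P_2 involve p:
2·Area = [(3·p − 5·(-1)) + (5·1 − 2·p)] + 80
       = 1·p + 90 = 93
⇒ p = 3.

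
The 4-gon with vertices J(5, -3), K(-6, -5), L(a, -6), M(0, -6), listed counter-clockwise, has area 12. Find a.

The doubled signed area Σ (x_i y_{i+1} − x_{i+1} y_i) is linear in a.
With a=0 it equals 23; the coefficient of a is -1 (from the two edges through L).
So -1·a + 23 = 2·12 = 24 ⇒ a = -1.

-1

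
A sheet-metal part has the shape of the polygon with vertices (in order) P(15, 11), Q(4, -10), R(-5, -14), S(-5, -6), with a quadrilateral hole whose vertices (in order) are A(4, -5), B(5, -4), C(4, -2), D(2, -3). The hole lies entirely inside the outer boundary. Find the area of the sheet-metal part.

148

Outer boundary:
Apply Gauss's area formula: 2A = Σ (x_i·y_{i+1} − x_{i+1}·y_i), indices taken mod 4.
Σ = (-194) + (-106) + (-40) + (35) = -305
Area = |Σ|/2 = 152.5.
Hole:
Σ = (9) + (6) + (-8) + (2) = 9
Area = |Σ|/2 = 4.5.
Net area = 152.5 − 4.5 = 148.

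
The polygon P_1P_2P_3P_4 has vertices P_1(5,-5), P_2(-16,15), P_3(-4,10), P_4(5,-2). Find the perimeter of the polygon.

60

|P_1P_2| = √((-21)² + (20)²) = √841 = 29
|P_2P_3| = √((12)² + (-5)²) = √169 = 13
|P_3P_4| = √((9)² + (-12)²) = √225 = 15
|P_4P_1| = √((0)² + (-3)²) = √9 = 3
Perimeter = 29 + 13 + 15 + 3 = 60.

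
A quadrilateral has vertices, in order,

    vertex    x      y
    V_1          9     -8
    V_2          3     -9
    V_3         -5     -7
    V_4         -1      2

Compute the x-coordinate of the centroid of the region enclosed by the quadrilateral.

Apply the shoelace (surveyor's) formula. First the cross-terms c_i = x_i·y_{i+1} − x_{i+1}·y_i:
  -57, -66, -17, -10  ⇒  2A = -150, A = -75.
Then Σ (x_i + x_{i+1})·c_i = -530, so x̄ = -530 / (6·(-75)) = 53/45.

53/45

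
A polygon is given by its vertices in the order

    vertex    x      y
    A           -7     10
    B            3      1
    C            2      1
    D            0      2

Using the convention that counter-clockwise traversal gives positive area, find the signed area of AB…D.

-9

A→B: (-7)(1) − (3)(10) = -37
B→C: (3)(1) − (2)(1) = 1
C→D: (2)(2) − (0)(1) = 4
D→A: (0)(10) − (-7)(2) = 14
Σ = -18
Signed area = Σ/2 = -9 (negative ⇒ clockwise traversal).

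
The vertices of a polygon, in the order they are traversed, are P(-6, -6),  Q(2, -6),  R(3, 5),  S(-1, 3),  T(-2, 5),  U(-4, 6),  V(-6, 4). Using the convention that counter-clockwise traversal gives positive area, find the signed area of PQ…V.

89.5

Σ = (48) + (28) + (14) + (1) + (8) + (20) + (60) = 179
Signed area = Σ/2 = 89.5 (positive ⇒ counter-clockwise traversal).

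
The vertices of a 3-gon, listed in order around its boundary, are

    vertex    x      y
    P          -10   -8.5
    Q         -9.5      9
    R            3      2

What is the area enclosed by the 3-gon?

111.125

Σ = (-170.75) + (-46) + (-5.5) = -222.25
Area = |Σ|/2 = 111.125.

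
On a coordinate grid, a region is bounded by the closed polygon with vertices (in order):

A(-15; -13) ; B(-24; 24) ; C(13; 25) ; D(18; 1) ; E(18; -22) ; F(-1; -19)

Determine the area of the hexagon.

1535.5

Apply Gauss's area formula: 2A = Σ (x_i·y_{i+1} − x_{i+1}·y_i), indices taken mod 6.
A→B: (-15)(24) − (-24)(-13) = -672
B→C: (-24)(25) − (13)(24) = -912
C→D: (13)(1) − (18)(25) = -437
D→E: (18)(-22) − (18)(1) = -414
E→F: (18)(-19) − (-1)(-22) = -364
F→A: (-1)(-13) − (-15)(-19) = -272
Σ = -3071
Area = |Σ|/2 = 1535.5.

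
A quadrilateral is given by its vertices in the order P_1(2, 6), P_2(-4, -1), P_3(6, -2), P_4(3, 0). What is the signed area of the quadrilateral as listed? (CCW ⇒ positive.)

Cross-terms: 22, 14, 6, 18  ⇒  Σ = 60
Signed area = Σ/2 = 30 (positive ⇒ counter-clockwise traversal).

30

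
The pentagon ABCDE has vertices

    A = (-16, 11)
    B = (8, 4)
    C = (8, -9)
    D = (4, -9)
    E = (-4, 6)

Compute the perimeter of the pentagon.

|AB| = √((24)² + (-7)²) = √625 = 25
|BC| = √((0)² + (-13)²) = √169 = 13
|CD| = √((-4)² + (0)²) = √16 = 4
|DE| = √((-8)² + (15)²) = √289 = 17
|EA| = √((-12)² + (5)²) = √169 = 13
Perimeter = 25 + 13 + 4 + 17 + 13 = 72.

72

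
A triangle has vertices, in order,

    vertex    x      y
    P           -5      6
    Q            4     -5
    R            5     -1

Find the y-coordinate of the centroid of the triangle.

0

Apply Gauss's area formula. First the cross-terms c_i = x_i·y_{i+1} − x_{i+1}·y_i:
  1, 21, 25  ⇒  2A = 47, A = 23.5.
Then Σ (y_i + y_{i+1})·c_i = 0, so ȳ = 0 / (6·23.5) = 0.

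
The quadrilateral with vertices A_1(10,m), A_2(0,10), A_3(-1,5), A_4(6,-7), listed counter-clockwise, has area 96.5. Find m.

The doubled signed area Σ (x_i y_{i+1} − x_{i+1} y_i) is linear in m.
With m=0 it equals 157; the coefficient of m is 6 (from the two edges through A_1).
So 6·m + 157 = 2·96.5 = 193 ⇒ m = 6.

6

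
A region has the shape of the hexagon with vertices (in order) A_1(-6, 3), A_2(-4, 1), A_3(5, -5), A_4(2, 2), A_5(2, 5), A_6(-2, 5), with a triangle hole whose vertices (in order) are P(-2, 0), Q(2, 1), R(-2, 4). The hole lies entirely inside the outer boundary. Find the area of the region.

37.5

Outer boundary:
Apply the shoelace (surveyor's) formula: 2A = Σ (x_i·y_{i+1} − x_{i+1}·y_i), indices taken mod 6.
Σ = (6) + (15) + (20) + (6) + (20) + (24) = 91
Area = |Σ|/2 = 45.5.
Hole:
Apply the shoelace formula: 2A = Σ (x_i·y_{i+1} − x_{i+1}·y_i), indices taken mod 3.
P→Q: (-2)(1) − (2)(0) = -2
Q→R: (2)(4) − (-2)(1) = 10
R→P: (-2)(0) − (-2)(4) = 8
Σ = 16
Area = |Σ|/2 = 8.
Net area = 45.5 − 8 = 37.5.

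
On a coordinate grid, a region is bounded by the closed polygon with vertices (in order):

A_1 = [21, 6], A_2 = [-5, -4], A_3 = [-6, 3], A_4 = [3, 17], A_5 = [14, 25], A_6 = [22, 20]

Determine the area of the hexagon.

462.5

A_1→A_2: (21)(-4) − (-5)(6) = -54
A_2→A_3: (-5)(3) − (-6)(-4) = -39
A_3→A_4: (-6)(17) − (3)(3) = -111
A_4→A_5: (3)(25) − (14)(17) = -163
A_5→A_6: (14)(20) − (22)(25) = -270
A_6→A_1: (22)(6) − (21)(20) = -288
Σ = -925
Area = |Σ|/2 = 462.5.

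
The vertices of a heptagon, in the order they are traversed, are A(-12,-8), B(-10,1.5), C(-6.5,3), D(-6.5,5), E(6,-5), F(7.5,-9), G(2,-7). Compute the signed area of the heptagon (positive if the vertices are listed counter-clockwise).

Apply Gauss's area formula: 2A = Σ (x_i·y_{i+1} − x_{i+1}·y_i), indices taken mod 7.
Σ = (-98) + (-20.25) + (-13) + (2.5) + (-16.5) + (-34.5) + (-100) = -279.75
Signed area = Σ/2 = -139.875 (negative ⇒ clockwise traversal).

-139.875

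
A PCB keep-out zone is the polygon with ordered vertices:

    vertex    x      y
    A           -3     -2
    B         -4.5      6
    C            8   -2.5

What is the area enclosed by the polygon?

Apply the shoelace (surveyor's) formula: 2A = Σ (x_i·y_{i+1} − x_{i+1}·y_i), indices taken mod 3.
Σ = (-27) + (-36.75) + (-23.5) = -87.25
Area = |Σ|/2 = 43.625.

43.625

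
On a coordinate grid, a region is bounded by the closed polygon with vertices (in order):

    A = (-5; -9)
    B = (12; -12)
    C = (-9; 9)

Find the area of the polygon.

147

Σ = (168) + (0) + (126) = 294
Area = |Σ|/2 = 147.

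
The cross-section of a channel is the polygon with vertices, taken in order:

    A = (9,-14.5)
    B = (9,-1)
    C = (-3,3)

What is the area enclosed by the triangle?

Apply the shoelace formula: 2A = Σ (x_i·y_{i+1} − x_{i+1}·y_i), indices taken mod 3.
Σ = (121.5) + (24) + (16.5) = 162
Area = |Σ|/2 = 81.

81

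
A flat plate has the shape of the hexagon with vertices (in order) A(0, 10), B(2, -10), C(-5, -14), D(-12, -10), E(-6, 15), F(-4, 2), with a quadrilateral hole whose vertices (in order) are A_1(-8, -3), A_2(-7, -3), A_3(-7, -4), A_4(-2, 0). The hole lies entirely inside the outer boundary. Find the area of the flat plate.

220

Outer boundary:
Cross-terms: -20, -78, -118, -240, 48, -40  ⇒  Σ = -448
Area = |Σ|/2 = 224.
Hole:
Apply the surveyor's formula: 2A = Σ (x_i·y_{i+1} − x_{i+1}·y_i), indices taken mod 4.
Σ = (3) + (7) + (-8) + (6) = 8
Area = |Σ|/2 = 4.
Net area = 224 − 4 = 220.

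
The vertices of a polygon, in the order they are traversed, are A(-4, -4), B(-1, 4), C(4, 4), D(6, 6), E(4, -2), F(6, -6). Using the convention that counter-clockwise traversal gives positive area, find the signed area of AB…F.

-68

Apply the shoelace formula: 2A = Σ (x_i·y_{i+1} − x_{i+1}·y_i), indices taken mod 6.
Cross-terms: -20, -20, 0, -36, -12, -48  ⇒  Σ = -136
Signed area = Σ/2 = -68 (negative ⇒ clockwise traversal).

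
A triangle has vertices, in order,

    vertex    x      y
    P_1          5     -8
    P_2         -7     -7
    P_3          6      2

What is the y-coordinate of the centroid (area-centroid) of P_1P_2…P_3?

Apply Gauss's area formula. First the cross-terms c_i = x_i·y_{i+1} − x_{i+1}·y_i:
  -91, 28, -58  ⇒  2A = -121, A = -60.5.
Then Σ (y_i + y_{i+1})·c_i = 1573, so ȳ = 1573 / (6·(-60.5)) = -13/3.

-13/3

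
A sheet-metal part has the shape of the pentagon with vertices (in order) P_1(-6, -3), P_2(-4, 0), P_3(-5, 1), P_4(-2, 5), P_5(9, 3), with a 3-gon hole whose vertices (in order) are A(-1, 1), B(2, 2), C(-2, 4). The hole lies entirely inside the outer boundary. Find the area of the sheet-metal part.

Outer boundary:
Cross-terms: -12, -4, -23, -51, -9  ⇒  Σ = -99
Area = |Σ|/2 = 49.5.
Hole:
A→B: (-1)(2) − (2)(1) = -4
B→C: (2)(4) − (-2)(2) = 12
C→A: (-2)(1) − (-1)(4) = 2
Σ = 10
Area = |Σ|/2 = 5.
Net area = 49.5 − 5 = 44.5.

44.5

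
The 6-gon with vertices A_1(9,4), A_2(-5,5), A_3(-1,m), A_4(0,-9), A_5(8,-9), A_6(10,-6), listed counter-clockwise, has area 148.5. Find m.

The doubled signed area Σ (x_i y_{i+1} − x_{i+1} y_i) is linear in m.
With m=0 it equals 287; the coefficient of m is -5 (from the two edges through A_3).
So -5·m + 287 = 2·148.5 = 297 ⇒ m = -2.

-2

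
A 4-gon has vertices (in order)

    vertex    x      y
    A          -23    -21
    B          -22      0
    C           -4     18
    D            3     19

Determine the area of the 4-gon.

307

Apply the shoelace (surveyor's) formula: 2A = Σ (x_i·y_{i+1} − x_{i+1}·y_i), indices taken mod 4.
Cross-terms: -462, -396, -130, 374  ⇒  Σ = -614
Area = |Σ|/2 = 307.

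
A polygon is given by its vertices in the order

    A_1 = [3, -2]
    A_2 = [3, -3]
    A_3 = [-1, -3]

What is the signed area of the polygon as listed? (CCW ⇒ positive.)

-2

Apply the surveyor's formula: 2A = Σ (x_i·y_{i+1} − x_{i+1}·y_i), indices taken mod 3.
A_1→A_2: (3)(-3) − (3)(-2) = -3
A_2→A_3: (3)(-3) − (-1)(-3) = -12
A_3→A_1: (-1)(-2) − (3)(-3) = 11
Σ = -4
Signed area = Σ/2 = -2 (negative ⇒ clockwise traversal).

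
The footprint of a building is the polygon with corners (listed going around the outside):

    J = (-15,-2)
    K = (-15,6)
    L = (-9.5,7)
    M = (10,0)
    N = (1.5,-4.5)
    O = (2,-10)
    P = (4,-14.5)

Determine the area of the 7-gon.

251.75

Apply the shoelace (surveyor's) formula: 2A = Σ (x_i·y_{i+1} − x_{i+1}·y_i), indices taken mod 7.
Σ = (-120) + (-48) + (-70) + (-45) + (-6) + (11) + (-225.5) = -503.5
Area = |Σ|/2 = 251.75.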